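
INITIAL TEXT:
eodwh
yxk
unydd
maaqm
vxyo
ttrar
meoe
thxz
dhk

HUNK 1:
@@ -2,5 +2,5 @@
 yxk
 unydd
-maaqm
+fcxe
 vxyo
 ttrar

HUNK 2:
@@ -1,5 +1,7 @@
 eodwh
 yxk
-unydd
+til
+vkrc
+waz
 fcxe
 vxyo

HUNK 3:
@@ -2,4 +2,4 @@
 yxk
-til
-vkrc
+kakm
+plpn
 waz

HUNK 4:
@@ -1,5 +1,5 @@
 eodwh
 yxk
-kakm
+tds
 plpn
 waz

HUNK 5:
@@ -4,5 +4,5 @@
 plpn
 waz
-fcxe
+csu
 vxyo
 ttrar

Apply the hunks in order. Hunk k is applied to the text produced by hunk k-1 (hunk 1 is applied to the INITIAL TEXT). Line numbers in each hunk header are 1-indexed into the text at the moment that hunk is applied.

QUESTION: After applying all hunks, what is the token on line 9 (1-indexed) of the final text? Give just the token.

Hunk 1: at line 2 remove [maaqm] add [fcxe] -> 9 lines: eodwh yxk unydd fcxe vxyo ttrar meoe thxz dhk
Hunk 2: at line 1 remove [unydd] add [til,vkrc,waz] -> 11 lines: eodwh yxk til vkrc waz fcxe vxyo ttrar meoe thxz dhk
Hunk 3: at line 2 remove [til,vkrc] add [kakm,plpn] -> 11 lines: eodwh yxk kakm plpn waz fcxe vxyo ttrar meoe thxz dhk
Hunk 4: at line 1 remove [kakm] add [tds] -> 11 lines: eodwh yxk tds plpn waz fcxe vxyo ttrar meoe thxz dhk
Hunk 5: at line 4 remove [fcxe] add [csu] -> 11 lines: eodwh yxk tds plpn waz csu vxyo ttrar meoe thxz dhk
Final line 9: meoe

Answer: meoe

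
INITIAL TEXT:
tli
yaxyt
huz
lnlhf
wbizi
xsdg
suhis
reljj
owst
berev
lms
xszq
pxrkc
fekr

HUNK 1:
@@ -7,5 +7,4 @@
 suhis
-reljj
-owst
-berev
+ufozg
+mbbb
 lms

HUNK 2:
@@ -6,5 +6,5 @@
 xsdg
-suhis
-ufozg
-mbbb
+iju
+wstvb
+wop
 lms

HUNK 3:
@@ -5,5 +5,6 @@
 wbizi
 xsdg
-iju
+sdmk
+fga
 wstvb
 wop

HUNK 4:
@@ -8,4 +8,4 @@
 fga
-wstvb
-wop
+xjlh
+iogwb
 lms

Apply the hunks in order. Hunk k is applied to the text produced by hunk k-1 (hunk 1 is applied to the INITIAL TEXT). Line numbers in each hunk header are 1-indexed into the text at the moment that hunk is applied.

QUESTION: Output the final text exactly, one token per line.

Answer: tli
yaxyt
huz
lnlhf
wbizi
xsdg
sdmk
fga
xjlh
iogwb
lms
xszq
pxrkc
fekr

Derivation:
Hunk 1: at line 7 remove [reljj,owst,berev] add [ufozg,mbbb] -> 13 lines: tli yaxyt huz lnlhf wbizi xsdg suhis ufozg mbbb lms xszq pxrkc fekr
Hunk 2: at line 6 remove [suhis,ufozg,mbbb] add [iju,wstvb,wop] -> 13 lines: tli yaxyt huz lnlhf wbizi xsdg iju wstvb wop lms xszq pxrkc fekr
Hunk 3: at line 5 remove [iju] add [sdmk,fga] -> 14 lines: tli yaxyt huz lnlhf wbizi xsdg sdmk fga wstvb wop lms xszq pxrkc fekr
Hunk 4: at line 8 remove [wstvb,wop] add [xjlh,iogwb] -> 14 lines: tli yaxyt huz lnlhf wbizi xsdg sdmk fga xjlh iogwb lms xszq pxrkc fekr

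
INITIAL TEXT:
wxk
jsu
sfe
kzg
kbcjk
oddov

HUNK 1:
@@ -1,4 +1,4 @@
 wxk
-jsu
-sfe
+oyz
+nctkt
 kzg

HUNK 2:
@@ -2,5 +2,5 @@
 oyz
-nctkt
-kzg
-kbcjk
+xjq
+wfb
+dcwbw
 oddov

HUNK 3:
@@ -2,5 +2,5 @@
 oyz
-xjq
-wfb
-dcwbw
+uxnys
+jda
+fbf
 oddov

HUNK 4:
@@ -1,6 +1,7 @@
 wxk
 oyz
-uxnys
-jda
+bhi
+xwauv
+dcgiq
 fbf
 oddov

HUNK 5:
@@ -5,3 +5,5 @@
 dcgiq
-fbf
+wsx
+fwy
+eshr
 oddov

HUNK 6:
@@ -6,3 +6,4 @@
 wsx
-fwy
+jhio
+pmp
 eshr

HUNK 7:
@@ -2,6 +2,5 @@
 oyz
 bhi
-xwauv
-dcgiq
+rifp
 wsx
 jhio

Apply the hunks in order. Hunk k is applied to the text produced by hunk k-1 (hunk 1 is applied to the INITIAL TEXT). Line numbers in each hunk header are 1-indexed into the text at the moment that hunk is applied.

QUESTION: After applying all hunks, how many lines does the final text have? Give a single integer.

Answer: 9

Derivation:
Hunk 1: at line 1 remove [jsu,sfe] add [oyz,nctkt] -> 6 lines: wxk oyz nctkt kzg kbcjk oddov
Hunk 2: at line 2 remove [nctkt,kzg,kbcjk] add [xjq,wfb,dcwbw] -> 6 lines: wxk oyz xjq wfb dcwbw oddov
Hunk 3: at line 2 remove [xjq,wfb,dcwbw] add [uxnys,jda,fbf] -> 6 lines: wxk oyz uxnys jda fbf oddov
Hunk 4: at line 1 remove [uxnys,jda] add [bhi,xwauv,dcgiq] -> 7 lines: wxk oyz bhi xwauv dcgiq fbf oddov
Hunk 5: at line 5 remove [fbf] add [wsx,fwy,eshr] -> 9 lines: wxk oyz bhi xwauv dcgiq wsx fwy eshr oddov
Hunk 6: at line 6 remove [fwy] add [jhio,pmp] -> 10 lines: wxk oyz bhi xwauv dcgiq wsx jhio pmp eshr oddov
Hunk 7: at line 2 remove [xwauv,dcgiq] add [rifp] -> 9 lines: wxk oyz bhi rifp wsx jhio pmp eshr oddov
Final line count: 9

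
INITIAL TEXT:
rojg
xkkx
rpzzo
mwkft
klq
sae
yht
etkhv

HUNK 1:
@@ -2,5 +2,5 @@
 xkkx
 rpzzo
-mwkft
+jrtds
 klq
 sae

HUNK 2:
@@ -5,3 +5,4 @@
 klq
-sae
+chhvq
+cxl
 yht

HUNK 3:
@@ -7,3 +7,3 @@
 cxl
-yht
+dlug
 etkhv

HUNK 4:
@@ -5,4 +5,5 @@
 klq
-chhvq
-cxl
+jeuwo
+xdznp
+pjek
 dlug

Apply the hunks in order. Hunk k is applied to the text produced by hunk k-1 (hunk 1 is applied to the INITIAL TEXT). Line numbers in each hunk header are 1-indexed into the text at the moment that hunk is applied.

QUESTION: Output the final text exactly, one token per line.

Answer: rojg
xkkx
rpzzo
jrtds
klq
jeuwo
xdznp
pjek
dlug
etkhv

Derivation:
Hunk 1: at line 2 remove [mwkft] add [jrtds] -> 8 lines: rojg xkkx rpzzo jrtds klq sae yht etkhv
Hunk 2: at line 5 remove [sae] add [chhvq,cxl] -> 9 lines: rojg xkkx rpzzo jrtds klq chhvq cxl yht etkhv
Hunk 3: at line 7 remove [yht] add [dlug] -> 9 lines: rojg xkkx rpzzo jrtds klq chhvq cxl dlug etkhv
Hunk 4: at line 5 remove [chhvq,cxl] add [jeuwo,xdznp,pjek] -> 10 lines: rojg xkkx rpzzo jrtds klq jeuwo xdznp pjek dlug etkhv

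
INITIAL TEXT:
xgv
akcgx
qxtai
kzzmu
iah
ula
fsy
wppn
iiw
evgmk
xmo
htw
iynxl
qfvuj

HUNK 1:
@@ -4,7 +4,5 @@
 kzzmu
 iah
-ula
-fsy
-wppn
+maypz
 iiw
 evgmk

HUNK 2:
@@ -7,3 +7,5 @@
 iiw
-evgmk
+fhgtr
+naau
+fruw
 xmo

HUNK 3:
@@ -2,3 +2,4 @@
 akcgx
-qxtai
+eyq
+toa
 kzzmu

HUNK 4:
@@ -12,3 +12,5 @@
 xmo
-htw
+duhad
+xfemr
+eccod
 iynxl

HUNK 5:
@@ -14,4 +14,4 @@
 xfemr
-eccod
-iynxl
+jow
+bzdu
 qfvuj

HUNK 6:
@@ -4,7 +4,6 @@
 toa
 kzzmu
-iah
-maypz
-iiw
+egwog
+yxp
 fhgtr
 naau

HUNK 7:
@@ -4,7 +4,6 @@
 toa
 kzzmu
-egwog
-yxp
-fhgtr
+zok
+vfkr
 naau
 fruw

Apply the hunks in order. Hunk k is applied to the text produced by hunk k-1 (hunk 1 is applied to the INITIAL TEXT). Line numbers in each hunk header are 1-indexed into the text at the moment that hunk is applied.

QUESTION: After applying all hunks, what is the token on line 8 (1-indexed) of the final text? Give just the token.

Answer: naau

Derivation:
Hunk 1: at line 4 remove [ula,fsy,wppn] add [maypz] -> 12 lines: xgv akcgx qxtai kzzmu iah maypz iiw evgmk xmo htw iynxl qfvuj
Hunk 2: at line 7 remove [evgmk] add [fhgtr,naau,fruw] -> 14 lines: xgv akcgx qxtai kzzmu iah maypz iiw fhgtr naau fruw xmo htw iynxl qfvuj
Hunk 3: at line 2 remove [qxtai] add [eyq,toa] -> 15 lines: xgv akcgx eyq toa kzzmu iah maypz iiw fhgtr naau fruw xmo htw iynxl qfvuj
Hunk 4: at line 12 remove [htw] add [duhad,xfemr,eccod] -> 17 lines: xgv akcgx eyq toa kzzmu iah maypz iiw fhgtr naau fruw xmo duhad xfemr eccod iynxl qfvuj
Hunk 5: at line 14 remove [eccod,iynxl] add [jow,bzdu] -> 17 lines: xgv akcgx eyq toa kzzmu iah maypz iiw fhgtr naau fruw xmo duhad xfemr jow bzdu qfvuj
Hunk 6: at line 4 remove [iah,maypz,iiw] add [egwog,yxp] -> 16 lines: xgv akcgx eyq toa kzzmu egwog yxp fhgtr naau fruw xmo duhad xfemr jow bzdu qfvuj
Hunk 7: at line 4 remove [egwog,yxp,fhgtr] add [zok,vfkr] -> 15 lines: xgv akcgx eyq toa kzzmu zok vfkr naau fruw xmo duhad xfemr jow bzdu qfvuj
Final line 8: naau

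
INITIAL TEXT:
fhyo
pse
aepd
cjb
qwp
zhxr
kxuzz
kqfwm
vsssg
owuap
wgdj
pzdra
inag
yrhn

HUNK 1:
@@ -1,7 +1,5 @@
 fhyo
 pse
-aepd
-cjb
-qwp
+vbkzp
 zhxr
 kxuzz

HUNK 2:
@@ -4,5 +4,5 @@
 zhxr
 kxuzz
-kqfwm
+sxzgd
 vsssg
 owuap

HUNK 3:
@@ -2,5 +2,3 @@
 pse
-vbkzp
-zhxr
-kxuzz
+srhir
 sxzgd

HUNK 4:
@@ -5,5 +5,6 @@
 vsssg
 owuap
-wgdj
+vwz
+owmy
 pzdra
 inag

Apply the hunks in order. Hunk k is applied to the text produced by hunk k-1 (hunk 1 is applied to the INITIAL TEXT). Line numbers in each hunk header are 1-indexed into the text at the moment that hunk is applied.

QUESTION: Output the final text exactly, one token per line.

Answer: fhyo
pse
srhir
sxzgd
vsssg
owuap
vwz
owmy
pzdra
inag
yrhn

Derivation:
Hunk 1: at line 1 remove [aepd,cjb,qwp] add [vbkzp] -> 12 lines: fhyo pse vbkzp zhxr kxuzz kqfwm vsssg owuap wgdj pzdra inag yrhn
Hunk 2: at line 4 remove [kqfwm] add [sxzgd] -> 12 lines: fhyo pse vbkzp zhxr kxuzz sxzgd vsssg owuap wgdj pzdra inag yrhn
Hunk 3: at line 2 remove [vbkzp,zhxr,kxuzz] add [srhir] -> 10 lines: fhyo pse srhir sxzgd vsssg owuap wgdj pzdra inag yrhn
Hunk 4: at line 5 remove [wgdj] add [vwz,owmy] -> 11 lines: fhyo pse srhir sxzgd vsssg owuap vwz owmy pzdra inag yrhn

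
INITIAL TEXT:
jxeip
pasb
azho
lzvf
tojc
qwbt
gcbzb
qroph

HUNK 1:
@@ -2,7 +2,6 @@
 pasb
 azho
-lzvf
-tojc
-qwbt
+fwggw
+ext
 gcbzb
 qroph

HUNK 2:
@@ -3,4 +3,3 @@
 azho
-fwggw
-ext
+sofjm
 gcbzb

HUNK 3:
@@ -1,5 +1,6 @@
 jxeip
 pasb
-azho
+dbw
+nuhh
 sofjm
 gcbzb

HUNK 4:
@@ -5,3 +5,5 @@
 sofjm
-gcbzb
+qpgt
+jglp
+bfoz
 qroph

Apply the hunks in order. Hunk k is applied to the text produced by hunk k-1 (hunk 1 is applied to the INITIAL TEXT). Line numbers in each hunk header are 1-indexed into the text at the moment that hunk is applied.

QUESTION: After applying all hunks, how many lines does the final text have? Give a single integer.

Hunk 1: at line 2 remove [lzvf,tojc,qwbt] add [fwggw,ext] -> 7 lines: jxeip pasb azho fwggw ext gcbzb qroph
Hunk 2: at line 3 remove [fwggw,ext] add [sofjm] -> 6 lines: jxeip pasb azho sofjm gcbzb qroph
Hunk 3: at line 1 remove [azho] add [dbw,nuhh] -> 7 lines: jxeip pasb dbw nuhh sofjm gcbzb qroph
Hunk 4: at line 5 remove [gcbzb] add [qpgt,jglp,bfoz] -> 9 lines: jxeip pasb dbw nuhh sofjm qpgt jglp bfoz qroph
Final line count: 9

Answer: 9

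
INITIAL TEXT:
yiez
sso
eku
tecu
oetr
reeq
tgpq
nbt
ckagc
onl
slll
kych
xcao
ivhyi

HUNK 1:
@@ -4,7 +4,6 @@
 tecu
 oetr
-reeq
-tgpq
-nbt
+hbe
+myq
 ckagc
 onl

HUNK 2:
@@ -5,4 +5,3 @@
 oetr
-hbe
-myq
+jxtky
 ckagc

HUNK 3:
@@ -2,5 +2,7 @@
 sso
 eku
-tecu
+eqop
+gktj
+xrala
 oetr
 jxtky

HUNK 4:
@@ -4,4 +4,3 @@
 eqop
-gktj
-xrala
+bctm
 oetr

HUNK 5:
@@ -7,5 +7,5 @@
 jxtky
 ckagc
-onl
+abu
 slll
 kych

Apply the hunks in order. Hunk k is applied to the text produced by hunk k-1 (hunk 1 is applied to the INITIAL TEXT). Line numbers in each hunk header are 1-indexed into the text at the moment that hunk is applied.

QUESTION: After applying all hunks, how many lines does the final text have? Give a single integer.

Hunk 1: at line 4 remove [reeq,tgpq,nbt] add [hbe,myq] -> 13 lines: yiez sso eku tecu oetr hbe myq ckagc onl slll kych xcao ivhyi
Hunk 2: at line 5 remove [hbe,myq] add [jxtky] -> 12 lines: yiez sso eku tecu oetr jxtky ckagc onl slll kych xcao ivhyi
Hunk 3: at line 2 remove [tecu] add [eqop,gktj,xrala] -> 14 lines: yiez sso eku eqop gktj xrala oetr jxtky ckagc onl slll kych xcao ivhyi
Hunk 4: at line 4 remove [gktj,xrala] add [bctm] -> 13 lines: yiez sso eku eqop bctm oetr jxtky ckagc onl slll kych xcao ivhyi
Hunk 5: at line 7 remove [onl] add [abu] -> 13 lines: yiez sso eku eqop bctm oetr jxtky ckagc abu slll kych xcao ivhyi
Final line count: 13

Answer: 13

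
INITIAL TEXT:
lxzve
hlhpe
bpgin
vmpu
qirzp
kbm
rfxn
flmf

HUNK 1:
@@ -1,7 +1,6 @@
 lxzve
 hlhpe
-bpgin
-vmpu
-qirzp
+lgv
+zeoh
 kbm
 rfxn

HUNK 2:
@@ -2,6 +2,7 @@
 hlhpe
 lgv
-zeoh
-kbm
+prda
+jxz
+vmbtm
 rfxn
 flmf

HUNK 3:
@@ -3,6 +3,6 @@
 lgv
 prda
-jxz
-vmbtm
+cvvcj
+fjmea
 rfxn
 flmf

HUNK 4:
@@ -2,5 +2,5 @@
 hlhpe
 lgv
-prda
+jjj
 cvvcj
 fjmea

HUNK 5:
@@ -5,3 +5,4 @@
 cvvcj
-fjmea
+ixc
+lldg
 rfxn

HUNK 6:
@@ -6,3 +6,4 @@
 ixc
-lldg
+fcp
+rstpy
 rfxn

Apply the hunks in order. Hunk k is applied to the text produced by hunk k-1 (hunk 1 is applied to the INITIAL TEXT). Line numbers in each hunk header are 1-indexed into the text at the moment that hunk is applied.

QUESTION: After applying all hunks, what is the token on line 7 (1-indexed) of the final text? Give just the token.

Hunk 1: at line 1 remove [bpgin,vmpu,qirzp] add [lgv,zeoh] -> 7 lines: lxzve hlhpe lgv zeoh kbm rfxn flmf
Hunk 2: at line 2 remove [zeoh,kbm] add [prda,jxz,vmbtm] -> 8 lines: lxzve hlhpe lgv prda jxz vmbtm rfxn flmf
Hunk 3: at line 3 remove [jxz,vmbtm] add [cvvcj,fjmea] -> 8 lines: lxzve hlhpe lgv prda cvvcj fjmea rfxn flmf
Hunk 4: at line 2 remove [prda] add [jjj] -> 8 lines: lxzve hlhpe lgv jjj cvvcj fjmea rfxn flmf
Hunk 5: at line 5 remove [fjmea] add [ixc,lldg] -> 9 lines: lxzve hlhpe lgv jjj cvvcj ixc lldg rfxn flmf
Hunk 6: at line 6 remove [lldg] add [fcp,rstpy] -> 10 lines: lxzve hlhpe lgv jjj cvvcj ixc fcp rstpy rfxn flmf
Final line 7: fcp

Answer: fcp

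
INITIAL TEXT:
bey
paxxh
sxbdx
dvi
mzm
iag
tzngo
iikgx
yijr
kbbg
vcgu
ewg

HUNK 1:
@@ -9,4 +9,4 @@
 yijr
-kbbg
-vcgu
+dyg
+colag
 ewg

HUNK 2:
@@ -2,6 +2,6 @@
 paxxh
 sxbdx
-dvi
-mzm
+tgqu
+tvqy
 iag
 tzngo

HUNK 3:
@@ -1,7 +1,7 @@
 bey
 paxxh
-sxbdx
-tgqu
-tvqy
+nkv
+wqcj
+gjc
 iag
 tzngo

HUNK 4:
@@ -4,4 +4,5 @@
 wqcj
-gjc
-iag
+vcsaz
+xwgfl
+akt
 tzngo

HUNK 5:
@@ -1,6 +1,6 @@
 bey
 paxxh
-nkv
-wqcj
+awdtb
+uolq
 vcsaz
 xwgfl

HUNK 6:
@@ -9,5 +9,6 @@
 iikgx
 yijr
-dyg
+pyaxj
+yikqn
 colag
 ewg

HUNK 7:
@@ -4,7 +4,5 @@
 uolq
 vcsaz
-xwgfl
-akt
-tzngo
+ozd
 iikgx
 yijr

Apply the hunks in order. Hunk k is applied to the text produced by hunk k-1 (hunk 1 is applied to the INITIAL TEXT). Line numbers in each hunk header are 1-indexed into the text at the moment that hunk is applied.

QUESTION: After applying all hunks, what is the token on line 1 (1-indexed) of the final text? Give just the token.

Answer: bey

Derivation:
Hunk 1: at line 9 remove [kbbg,vcgu] add [dyg,colag] -> 12 lines: bey paxxh sxbdx dvi mzm iag tzngo iikgx yijr dyg colag ewg
Hunk 2: at line 2 remove [dvi,mzm] add [tgqu,tvqy] -> 12 lines: bey paxxh sxbdx tgqu tvqy iag tzngo iikgx yijr dyg colag ewg
Hunk 3: at line 1 remove [sxbdx,tgqu,tvqy] add [nkv,wqcj,gjc] -> 12 lines: bey paxxh nkv wqcj gjc iag tzngo iikgx yijr dyg colag ewg
Hunk 4: at line 4 remove [gjc,iag] add [vcsaz,xwgfl,akt] -> 13 lines: bey paxxh nkv wqcj vcsaz xwgfl akt tzngo iikgx yijr dyg colag ewg
Hunk 5: at line 1 remove [nkv,wqcj] add [awdtb,uolq] -> 13 lines: bey paxxh awdtb uolq vcsaz xwgfl akt tzngo iikgx yijr dyg colag ewg
Hunk 6: at line 9 remove [dyg] add [pyaxj,yikqn] -> 14 lines: bey paxxh awdtb uolq vcsaz xwgfl akt tzngo iikgx yijr pyaxj yikqn colag ewg
Hunk 7: at line 4 remove [xwgfl,akt,tzngo] add [ozd] -> 12 lines: bey paxxh awdtb uolq vcsaz ozd iikgx yijr pyaxj yikqn colag ewg
Final line 1: bey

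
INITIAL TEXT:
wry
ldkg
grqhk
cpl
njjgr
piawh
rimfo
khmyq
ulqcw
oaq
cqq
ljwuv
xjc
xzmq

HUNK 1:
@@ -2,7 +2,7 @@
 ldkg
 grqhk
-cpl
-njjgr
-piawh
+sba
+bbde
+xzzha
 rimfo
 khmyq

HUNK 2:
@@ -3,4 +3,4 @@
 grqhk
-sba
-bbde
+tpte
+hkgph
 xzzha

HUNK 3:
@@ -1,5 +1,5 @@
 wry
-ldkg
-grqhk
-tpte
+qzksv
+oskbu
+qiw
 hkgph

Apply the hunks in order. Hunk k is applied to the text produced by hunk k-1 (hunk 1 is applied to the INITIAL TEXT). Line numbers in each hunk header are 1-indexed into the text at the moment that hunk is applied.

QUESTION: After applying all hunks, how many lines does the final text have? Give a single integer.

Hunk 1: at line 2 remove [cpl,njjgr,piawh] add [sba,bbde,xzzha] -> 14 lines: wry ldkg grqhk sba bbde xzzha rimfo khmyq ulqcw oaq cqq ljwuv xjc xzmq
Hunk 2: at line 3 remove [sba,bbde] add [tpte,hkgph] -> 14 lines: wry ldkg grqhk tpte hkgph xzzha rimfo khmyq ulqcw oaq cqq ljwuv xjc xzmq
Hunk 3: at line 1 remove [ldkg,grqhk,tpte] add [qzksv,oskbu,qiw] -> 14 lines: wry qzksv oskbu qiw hkgph xzzha rimfo khmyq ulqcw oaq cqq ljwuv xjc xzmq
Final line count: 14

Answer: 14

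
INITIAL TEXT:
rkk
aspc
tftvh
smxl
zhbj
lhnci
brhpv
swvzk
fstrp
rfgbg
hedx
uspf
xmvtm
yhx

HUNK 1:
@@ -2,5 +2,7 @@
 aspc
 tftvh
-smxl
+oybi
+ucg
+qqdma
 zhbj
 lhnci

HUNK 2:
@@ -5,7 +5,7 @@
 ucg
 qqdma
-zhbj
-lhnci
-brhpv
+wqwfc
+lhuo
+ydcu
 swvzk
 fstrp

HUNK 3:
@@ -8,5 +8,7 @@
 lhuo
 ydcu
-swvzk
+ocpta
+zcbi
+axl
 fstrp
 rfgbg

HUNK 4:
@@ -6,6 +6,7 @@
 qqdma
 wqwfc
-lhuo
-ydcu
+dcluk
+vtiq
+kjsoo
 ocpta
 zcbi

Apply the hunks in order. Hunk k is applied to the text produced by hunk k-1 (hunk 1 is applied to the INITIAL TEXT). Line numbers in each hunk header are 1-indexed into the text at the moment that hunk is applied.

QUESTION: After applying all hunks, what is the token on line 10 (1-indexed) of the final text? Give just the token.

Hunk 1: at line 2 remove [smxl] add [oybi,ucg,qqdma] -> 16 lines: rkk aspc tftvh oybi ucg qqdma zhbj lhnci brhpv swvzk fstrp rfgbg hedx uspf xmvtm yhx
Hunk 2: at line 5 remove [zhbj,lhnci,brhpv] add [wqwfc,lhuo,ydcu] -> 16 lines: rkk aspc tftvh oybi ucg qqdma wqwfc lhuo ydcu swvzk fstrp rfgbg hedx uspf xmvtm yhx
Hunk 3: at line 8 remove [swvzk] add [ocpta,zcbi,axl] -> 18 lines: rkk aspc tftvh oybi ucg qqdma wqwfc lhuo ydcu ocpta zcbi axl fstrp rfgbg hedx uspf xmvtm yhx
Hunk 4: at line 6 remove [lhuo,ydcu] add [dcluk,vtiq,kjsoo] -> 19 lines: rkk aspc tftvh oybi ucg qqdma wqwfc dcluk vtiq kjsoo ocpta zcbi axl fstrp rfgbg hedx uspf xmvtm yhx
Final line 10: kjsoo

Answer: kjsoo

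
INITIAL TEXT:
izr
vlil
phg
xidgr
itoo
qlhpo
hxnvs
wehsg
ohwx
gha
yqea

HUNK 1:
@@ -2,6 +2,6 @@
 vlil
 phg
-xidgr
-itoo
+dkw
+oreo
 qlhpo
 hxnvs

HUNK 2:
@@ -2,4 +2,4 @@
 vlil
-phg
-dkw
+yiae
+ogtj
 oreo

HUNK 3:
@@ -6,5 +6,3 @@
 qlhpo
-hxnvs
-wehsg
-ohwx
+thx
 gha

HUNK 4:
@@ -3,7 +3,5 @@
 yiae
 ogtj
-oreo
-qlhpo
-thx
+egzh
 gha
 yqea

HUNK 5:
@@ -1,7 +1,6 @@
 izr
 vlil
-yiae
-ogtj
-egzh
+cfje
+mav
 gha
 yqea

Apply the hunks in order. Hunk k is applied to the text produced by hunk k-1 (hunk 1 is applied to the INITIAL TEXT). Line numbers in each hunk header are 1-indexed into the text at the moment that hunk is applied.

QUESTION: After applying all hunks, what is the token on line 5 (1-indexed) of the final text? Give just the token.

Hunk 1: at line 2 remove [xidgr,itoo] add [dkw,oreo] -> 11 lines: izr vlil phg dkw oreo qlhpo hxnvs wehsg ohwx gha yqea
Hunk 2: at line 2 remove [phg,dkw] add [yiae,ogtj] -> 11 lines: izr vlil yiae ogtj oreo qlhpo hxnvs wehsg ohwx gha yqea
Hunk 3: at line 6 remove [hxnvs,wehsg,ohwx] add [thx] -> 9 lines: izr vlil yiae ogtj oreo qlhpo thx gha yqea
Hunk 4: at line 3 remove [oreo,qlhpo,thx] add [egzh] -> 7 lines: izr vlil yiae ogtj egzh gha yqea
Hunk 5: at line 1 remove [yiae,ogtj,egzh] add [cfje,mav] -> 6 lines: izr vlil cfje mav gha yqea
Final line 5: gha

Answer: gha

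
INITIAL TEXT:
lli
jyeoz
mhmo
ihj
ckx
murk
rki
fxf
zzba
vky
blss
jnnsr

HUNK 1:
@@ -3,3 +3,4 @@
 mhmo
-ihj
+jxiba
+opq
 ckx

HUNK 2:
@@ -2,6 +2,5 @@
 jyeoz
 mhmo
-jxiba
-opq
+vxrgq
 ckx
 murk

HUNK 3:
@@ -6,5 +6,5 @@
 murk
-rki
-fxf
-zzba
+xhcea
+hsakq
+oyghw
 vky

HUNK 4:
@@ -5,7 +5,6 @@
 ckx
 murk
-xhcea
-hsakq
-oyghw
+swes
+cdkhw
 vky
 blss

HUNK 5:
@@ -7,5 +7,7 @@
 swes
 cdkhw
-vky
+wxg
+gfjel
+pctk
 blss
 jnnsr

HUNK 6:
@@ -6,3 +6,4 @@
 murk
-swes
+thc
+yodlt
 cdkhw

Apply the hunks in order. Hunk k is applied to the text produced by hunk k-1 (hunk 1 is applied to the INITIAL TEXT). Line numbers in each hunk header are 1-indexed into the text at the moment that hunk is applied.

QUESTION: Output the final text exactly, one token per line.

Hunk 1: at line 3 remove [ihj] add [jxiba,opq] -> 13 lines: lli jyeoz mhmo jxiba opq ckx murk rki fxf zzba vky blss jnnsr
Hunk 2: at line 2 remove [jxiba,opq] add [vxrgq] -> 12 lines: lli jyeoz mhmo vxrgq ckx murk rki fxf zzba vky blss jnnsr
Hunk 3: at line 6 remove [rki,fxf,zzba] add [xhcea,hsakq,oyghw] -> 12 lines: lli jyeoz mhmo vxrgq ckx murk xhcea hsakq oyghw vky blss jnnsr
Hunk 4: at line 5 remove [xhcea,hsakq,oyghw] add [swes,cdkhw] -> 11 lines: lli jyeoz mhmo vxrgq ckx murk swes cdkhw vky blss jnnsr
Hunk 5: at line 7 remove [vky] add [wxg,gfjel,pctk] -> 13 lines: lli jyeoz mhmo vxrgq ckx murk swes cdkhw wxg gfjel pctk blss jnnsr
Hunk 6: at line 6 remove [swes] add [thc,yodlt] -> 14 lines: lli jyeoz mhmo vxrgq ckx murk thc yodlt cdkhw wxg gfjel pctk blss jnnsr

Answer: lli
jyeoz
mhmo
vxrgq
ckx
murk
thc
yodlt
cdkhw
wxg
gfjel
pctk
blss
jnnsr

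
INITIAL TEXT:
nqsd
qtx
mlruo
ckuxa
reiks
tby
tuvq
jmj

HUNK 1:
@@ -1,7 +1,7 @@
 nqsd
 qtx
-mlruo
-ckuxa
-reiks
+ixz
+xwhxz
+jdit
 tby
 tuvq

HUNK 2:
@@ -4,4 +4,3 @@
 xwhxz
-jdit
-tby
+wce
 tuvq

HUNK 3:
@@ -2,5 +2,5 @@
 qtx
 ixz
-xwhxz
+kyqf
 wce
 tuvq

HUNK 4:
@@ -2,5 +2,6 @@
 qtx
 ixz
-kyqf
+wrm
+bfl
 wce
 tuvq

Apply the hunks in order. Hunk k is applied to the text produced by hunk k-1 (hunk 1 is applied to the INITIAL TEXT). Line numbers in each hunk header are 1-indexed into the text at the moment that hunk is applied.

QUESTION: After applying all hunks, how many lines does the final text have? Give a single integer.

Answer: 8

Derivation:
Hunk 1: at line 1 remove [mlruo,ckuxa,reiks] add [ixz,xwhxz,jdit] -> 8 lines: nqsd qtx ixz xwhxz jdit tby tuvq jmj
Hunk 2: at line 4 remove [jdit,tby] add [wce] -> 7 lines: nqsd qtx ixz xwhxz wce tuvq jmj
Hunk 3: at line 2 remove [xwhxz] add [kyqf] -> 7 lines: nqsd qtx ixz kyqf wce tuvq jmj
Hunk 4: at line 2 remove [kyqf] add [wrm,bfl] -> 8 lines: nqsd qtx ixz wrm bfl wce tuvq jmj
Final line count: 8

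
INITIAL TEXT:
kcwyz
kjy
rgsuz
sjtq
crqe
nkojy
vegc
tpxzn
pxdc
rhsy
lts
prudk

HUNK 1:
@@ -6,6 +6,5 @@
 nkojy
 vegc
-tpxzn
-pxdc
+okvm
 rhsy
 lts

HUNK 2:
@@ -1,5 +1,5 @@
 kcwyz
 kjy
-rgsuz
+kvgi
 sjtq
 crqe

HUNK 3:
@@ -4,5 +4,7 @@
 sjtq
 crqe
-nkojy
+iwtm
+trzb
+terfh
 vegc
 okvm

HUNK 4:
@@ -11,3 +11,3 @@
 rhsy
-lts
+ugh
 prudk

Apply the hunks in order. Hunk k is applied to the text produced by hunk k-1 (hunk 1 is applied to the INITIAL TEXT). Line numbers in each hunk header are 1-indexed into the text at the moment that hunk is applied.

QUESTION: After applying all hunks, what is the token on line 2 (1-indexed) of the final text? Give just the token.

Hunk 1: at line 6 remove [tpxzn,pxdc] add [okvm] -> 11 lines: kcwyz kjy rgsuz sjtq crqe nkojy vegc okvm rhsy lts prudk
Hunk 2: at line 1 remove [rgsuz] add [kvgi] -> 11 lines: kcwyz kjy kvgi sjtq crqe nkojy vegc okvm rhsy lts prudk
Hunk 3: at line 4 remove [nkojy] add [iwtm,trzb,terfh] -> 13 lines: kcwyz kjy kvgi sjtq crqe iwtm trzb terfh vegc okvm rhsy lts prudk
Hunk 4: at line 11 remove [lts] add [ugh] -> 13 lines: kcwyz kjy kvgi sjtq crqe iwtm trzb terfh vegc okvm rhsy ugh prudk
Final line 2: kjy

Answer: kjy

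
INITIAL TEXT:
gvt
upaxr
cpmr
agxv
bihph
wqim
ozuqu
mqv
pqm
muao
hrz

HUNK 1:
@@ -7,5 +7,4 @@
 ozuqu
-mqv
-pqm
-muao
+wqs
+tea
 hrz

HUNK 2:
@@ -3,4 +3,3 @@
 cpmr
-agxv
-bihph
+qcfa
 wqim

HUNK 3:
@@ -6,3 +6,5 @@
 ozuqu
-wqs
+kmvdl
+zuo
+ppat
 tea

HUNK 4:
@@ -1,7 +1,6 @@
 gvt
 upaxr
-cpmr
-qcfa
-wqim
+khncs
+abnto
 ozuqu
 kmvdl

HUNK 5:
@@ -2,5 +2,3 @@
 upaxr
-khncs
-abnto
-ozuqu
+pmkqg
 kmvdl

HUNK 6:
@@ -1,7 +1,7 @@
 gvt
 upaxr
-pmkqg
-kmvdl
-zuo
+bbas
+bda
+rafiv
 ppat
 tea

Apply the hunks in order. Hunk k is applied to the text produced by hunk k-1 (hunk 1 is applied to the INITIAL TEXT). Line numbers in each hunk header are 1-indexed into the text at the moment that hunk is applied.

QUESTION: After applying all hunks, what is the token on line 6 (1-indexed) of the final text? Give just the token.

Answer: ppat

Derivation:
Hunk 1: at line 7 remove [mqv,pqm,muao] add [wqs,tea] -> 10 lines: gvt upaxr cpmr agxv bihph wqim ozuqu wqs tea hrz
Hunk 2: at line 3 remove [agxv,bihph] add [qcfa] -> 9 lines: gvt upaxr cpmr qcfa wqim ozuqu wqs tea hrz
Hunk 3: at line 6 remove [wqs] add [kmvdl,zuo,ppat] -> 11 lines: gvt upaxr cpmr qcfa wqim ozuqu kmvdl zuo ppat tea hrz
Hunk 4: at line 1 remove [cpmr,qcfa,wqim] add [khncs,abnto] -> 10 lines: gvt upaxr khncs abnto ozuqu kmvdl zuo ppat tea hrz
Hunk 5: at line 2 remove [khncs,abnto,ozuqu] add [pmkqg] -> 8 lines: gvt upaxr pmkqg kmvdl zuo ppat tea hrz
Hunk 6: at line 1 remove [pmkqg,kmvdl,zuo] add [bbas,bda,rafiv] -> 8 lines: gvt upaxr bbas bda rafiv ppat tea hrz
Final line 6: ppat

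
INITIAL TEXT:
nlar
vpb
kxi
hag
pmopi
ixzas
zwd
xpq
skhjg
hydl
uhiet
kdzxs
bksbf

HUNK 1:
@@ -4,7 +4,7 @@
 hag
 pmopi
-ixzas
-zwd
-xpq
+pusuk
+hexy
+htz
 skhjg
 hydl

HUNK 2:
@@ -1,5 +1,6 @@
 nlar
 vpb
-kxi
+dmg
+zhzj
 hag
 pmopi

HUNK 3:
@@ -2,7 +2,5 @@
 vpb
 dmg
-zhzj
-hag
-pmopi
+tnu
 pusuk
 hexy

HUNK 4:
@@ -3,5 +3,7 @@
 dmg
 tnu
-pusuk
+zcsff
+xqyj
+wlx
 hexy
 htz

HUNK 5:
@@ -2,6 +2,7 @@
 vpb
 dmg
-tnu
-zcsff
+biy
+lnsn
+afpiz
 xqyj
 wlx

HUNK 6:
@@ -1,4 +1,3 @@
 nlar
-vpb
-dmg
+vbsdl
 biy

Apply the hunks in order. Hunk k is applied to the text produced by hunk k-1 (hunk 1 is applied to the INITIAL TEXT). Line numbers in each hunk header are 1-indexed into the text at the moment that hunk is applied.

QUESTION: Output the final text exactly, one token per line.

Answer: nlar
vbsdl
biy
lnsn
afpiz
xqyj
wlx
hexy
htz
skhjg
hydl
uhiet
kdzxs
bksbf

Derivation:
Hunk 1: at line 4 remove [ixzas,zwd,xpq] add [pusuk,hexy,htz] -> 13 lines: nlar vpb kxi hag pmopi pusuk hexy htz skhjg hydl uhiet kdzxs bksbf
Hunk 2: at line 1 remove [kxi] add [dmg,zhzj] -> 14 lines: nlar vpb dmg zhzj hag pmopi pusuk hexy htz skhjg hydl uhiet kdzxs bksbf
Hunk 3: at line 2 remove [zhzj,hag,pmopi] add [tnu] -> 12 lines: nlar vpb dmg tnu pusuk hexy htz skhjg hydl uhiet kdzxs bksbf
Hunk 4: at line 3 remove [pusuk] add [zcsff,xqyj,wlx] -> 14 lines: nlar vpb dmg tnu zcsff xqyj wlx hexy htz skhjg hydl uhiet kdzxs bksbf
Hunk 5: at line 2 remove [tnu,zcsff] add [biy,lnsn,afpiz] -> 15 lines: nlar vpb dmg biy lnsn afpiz xqyj wlx hexy htz skhjg hydl uhiet kdzxs bksbf
Hunk 6: at line 1 remove [vpb,dmg] add [vbsdl] -> 14 lines: nlar vbsdl biy lnsn afpiz xqyj wlx hexy htz skhjg hydl uhiet kdzxs bksbf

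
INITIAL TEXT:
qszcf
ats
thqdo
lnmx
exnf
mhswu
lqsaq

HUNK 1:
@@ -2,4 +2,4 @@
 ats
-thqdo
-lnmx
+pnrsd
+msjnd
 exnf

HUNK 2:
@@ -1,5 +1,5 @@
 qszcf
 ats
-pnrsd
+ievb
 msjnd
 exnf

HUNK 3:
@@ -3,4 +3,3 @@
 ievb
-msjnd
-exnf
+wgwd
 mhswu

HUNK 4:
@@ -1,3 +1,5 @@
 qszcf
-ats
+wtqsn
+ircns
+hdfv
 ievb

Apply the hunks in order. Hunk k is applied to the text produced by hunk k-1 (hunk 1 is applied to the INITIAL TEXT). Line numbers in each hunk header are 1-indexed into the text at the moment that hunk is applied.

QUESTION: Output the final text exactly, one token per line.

Hunk 1: at line 2 remove [thqdo,lnmx] add [pnrsd,msjnd] -> 7 lines: qszcf ats pnrsd msjnd exnf mhswu lqsaq
Hunk 2: at line 1 remove [pnrsd] add [ievb] -> 7 lines: qszcf ats ievb msjnd exnf mhswu lqsaq
Hunk 3: at line 3 remove [msjnd,exnf] add [wgwd] -> 6 lines: qszcf ats ievb wgwd mhswu lqsaq
Hunk 4: at line 1 remove [ats] add [wtqsn,ircns,hdfv] -> 8 lines: qszcf wtqsn ircns hdfv ievb wgwd mhswu lqsaq

Answer: qszcf
wtqsn
ircns
hdfv
ievb
wgwd
mhswu
lqsaq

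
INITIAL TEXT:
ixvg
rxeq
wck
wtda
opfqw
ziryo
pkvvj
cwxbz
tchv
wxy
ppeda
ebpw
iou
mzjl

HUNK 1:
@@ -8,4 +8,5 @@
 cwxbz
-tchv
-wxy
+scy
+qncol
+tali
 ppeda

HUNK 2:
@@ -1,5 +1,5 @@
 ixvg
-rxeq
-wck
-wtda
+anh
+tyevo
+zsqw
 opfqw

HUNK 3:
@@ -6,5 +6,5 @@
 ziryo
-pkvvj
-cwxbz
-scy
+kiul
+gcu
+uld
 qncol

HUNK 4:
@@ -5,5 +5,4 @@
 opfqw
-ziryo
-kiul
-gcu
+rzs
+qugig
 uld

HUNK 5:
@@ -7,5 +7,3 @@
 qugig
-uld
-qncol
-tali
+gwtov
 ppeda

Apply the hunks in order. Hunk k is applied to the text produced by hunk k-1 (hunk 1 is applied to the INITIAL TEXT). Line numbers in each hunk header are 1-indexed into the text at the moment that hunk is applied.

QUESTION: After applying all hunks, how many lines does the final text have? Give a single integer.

Answer: 12

Derivation:
Hunk 1: at line 8 remove [tchv,wxy] add [scy,qncol,tali] -> 15 lines: ixvg rxeq wck wtda opfqw ziryo pkvvj cwxbz scy qncol tali ppeda ebpw iou mzjl
Hunk 2: at line 1 remove [rxeq,wck,wtda] add [anh,tyevo,zsqw] -> 15 lines: ixvg anh tyevo zsqw opfqw ziryo pkvvj cwxbz scy qncol tali ppeda ebpw iou mzjl
Hunk 3: at line 6 remove [pkvvj,cwxbz,scy] add [kiul,gcu,uld] -> 15 lines: ixvg anh tyevo zsqw opfqw ziryo kiul gcu uld qncol tali ppeda ebpw iou mzjl
Hunk 4: at line 5 remove [ziryo,kiul,gcu] add [rzs,qugig] -> 14 lines: ixvg anh tyevo zsqw opfqw rzs qugig uld qncol tali ppeda ebpw iou mzjl
Hunk 5: at line 7 remove [uld,qncol,tali] add [gwtov] -> 12 lines: ixvg anh tyevo zsqw opfqw rzs qugig gwtov ppeda ebpw iou mzjl
Final line count: 12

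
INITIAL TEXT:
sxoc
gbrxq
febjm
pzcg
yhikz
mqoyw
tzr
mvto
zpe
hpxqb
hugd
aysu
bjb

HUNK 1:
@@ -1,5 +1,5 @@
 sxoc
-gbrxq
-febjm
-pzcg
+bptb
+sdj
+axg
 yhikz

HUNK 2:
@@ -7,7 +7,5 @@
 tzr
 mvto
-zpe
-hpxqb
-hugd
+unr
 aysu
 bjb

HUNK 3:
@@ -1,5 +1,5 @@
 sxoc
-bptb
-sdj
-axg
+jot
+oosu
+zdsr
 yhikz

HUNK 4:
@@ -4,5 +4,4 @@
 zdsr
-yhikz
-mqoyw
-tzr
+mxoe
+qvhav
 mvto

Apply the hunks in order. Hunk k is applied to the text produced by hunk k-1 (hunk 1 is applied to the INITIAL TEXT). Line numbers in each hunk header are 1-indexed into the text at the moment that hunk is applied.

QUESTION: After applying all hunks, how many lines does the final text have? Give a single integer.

Answer: 10

Derivation:
Hunk 1: at line 1 remove [gbrxq,febjm,pzcg] add [bptb,sdj,axg] -> 13 lines: sxoc bptb sdj axg yhikz mqoyw tzr mvto zpe hpxqb hugd aysu bjb
Hunk 2: at line 7 remove [zpe,hpxqb,hugd] add [unr] -> 11 lines: sxoc bptb sdj axg yhikz mqoyw tzr mvto unr aysu bjb
Hunk 3: at line 1 remove [bptb,sdj,axg] add [jot,oosu,zdsr] -> 11 lines: sxoc jot oosu zdsr yhikz mqoyw tzr mvto unr aysu bjb
Hunk 4: at line 4 remove [yhikz,mqoyw,tzr] add [mxoe,qvhav] -> 10 lines: sxoc jot oosu zdsr mxoe qvhav mvto unr aysu bjb
Final line count: 10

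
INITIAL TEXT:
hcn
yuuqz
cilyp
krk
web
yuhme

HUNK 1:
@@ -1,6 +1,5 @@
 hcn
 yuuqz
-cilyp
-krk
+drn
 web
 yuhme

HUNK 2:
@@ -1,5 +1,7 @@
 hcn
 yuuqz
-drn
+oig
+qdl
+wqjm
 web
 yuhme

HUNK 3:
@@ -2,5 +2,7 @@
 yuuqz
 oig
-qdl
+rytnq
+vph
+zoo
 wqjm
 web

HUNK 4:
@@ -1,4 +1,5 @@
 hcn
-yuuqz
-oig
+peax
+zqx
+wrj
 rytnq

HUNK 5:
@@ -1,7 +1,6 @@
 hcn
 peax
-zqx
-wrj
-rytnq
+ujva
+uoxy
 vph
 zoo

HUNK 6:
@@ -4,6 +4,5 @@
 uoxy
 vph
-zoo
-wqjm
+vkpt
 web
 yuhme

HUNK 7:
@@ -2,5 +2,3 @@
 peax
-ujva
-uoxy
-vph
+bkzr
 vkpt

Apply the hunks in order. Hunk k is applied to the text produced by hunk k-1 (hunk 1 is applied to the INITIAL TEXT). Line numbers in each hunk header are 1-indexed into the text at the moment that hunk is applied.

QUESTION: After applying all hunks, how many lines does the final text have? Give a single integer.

Answer: 6

Derivation:
Hunk 1: at line 1 remove [cilyp,krk] add [drn] -> 5 lines: hcn yuuqz drn web yuhme
Hunk 2: at line 1 remove [drn] add [oig,qdl,wqjm] -> 7 lines: hcn yuuqz oig qdl wqjm web yuhme
Hunk 3: at line 2 remove [qdl] add [rytnq,vph,zoo] -> 9 lines: hcn yuuqz oig rytnq vph zoo wqjm web yuhme
Hunk 4: at line 1 remove [yuuqz,oig] add [peax,zqx,wrj] -> 10 lines: hcn peax zqx wrj rytnq vph zoo wqjm web yuhme
Hunk 5: at line 1 remove [zqx,wrj,rytnq] add [ujva,uoxy] -> 9 lines: hcn peax ujva uoxy vph zoo wqjm web yuhme
Hunk 6: at line 4 remove [zoo,wqjm] add [vkpt] -> 8 lines: hcn peax ujva uoxy vph vkpt web yuhme
Hunk 7: at line 2 remove [ujva,uoxy,vph] add [bkzr] -> 6 lines: hcn peax bkzr vkpt web yuhme
Final line count: 6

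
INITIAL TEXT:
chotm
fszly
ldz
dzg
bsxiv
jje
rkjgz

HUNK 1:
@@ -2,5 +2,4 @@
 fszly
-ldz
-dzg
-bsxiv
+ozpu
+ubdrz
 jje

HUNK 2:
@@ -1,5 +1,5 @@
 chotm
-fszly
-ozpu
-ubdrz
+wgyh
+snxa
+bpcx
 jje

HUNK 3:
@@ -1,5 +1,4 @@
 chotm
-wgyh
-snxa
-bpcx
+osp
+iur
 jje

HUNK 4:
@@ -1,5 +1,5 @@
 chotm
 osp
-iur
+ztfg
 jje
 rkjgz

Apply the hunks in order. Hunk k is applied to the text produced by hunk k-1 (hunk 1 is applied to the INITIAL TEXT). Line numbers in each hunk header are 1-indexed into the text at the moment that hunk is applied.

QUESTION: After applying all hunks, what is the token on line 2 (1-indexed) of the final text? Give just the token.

Answer: osp

Derivation:
Hunk 1: at line 2 remove [ldz,dzg,bsxiv] add [ozpu,ubdrz] -> 6 lines: chotm fszly ozpu ubdrz jje rkjgz
Hunk 2: at line 1 remove [fszly,ozpu,ubdrz] add [wgyh,snxa,bpcx] -> 6 lines: chotm wgyh snxa bpcx jje rkjgz
Hunk 3: at line 1 remove [wgyh,snxa,bpcx] add [osp,iur] -> 5 lines: chotm osp iur jje rkjgz
Hunk 4: at line 1 remove [iur] add [ztfg] -> 5 lines: chotm osp ztfg jje rkjgz
Final line 2: osp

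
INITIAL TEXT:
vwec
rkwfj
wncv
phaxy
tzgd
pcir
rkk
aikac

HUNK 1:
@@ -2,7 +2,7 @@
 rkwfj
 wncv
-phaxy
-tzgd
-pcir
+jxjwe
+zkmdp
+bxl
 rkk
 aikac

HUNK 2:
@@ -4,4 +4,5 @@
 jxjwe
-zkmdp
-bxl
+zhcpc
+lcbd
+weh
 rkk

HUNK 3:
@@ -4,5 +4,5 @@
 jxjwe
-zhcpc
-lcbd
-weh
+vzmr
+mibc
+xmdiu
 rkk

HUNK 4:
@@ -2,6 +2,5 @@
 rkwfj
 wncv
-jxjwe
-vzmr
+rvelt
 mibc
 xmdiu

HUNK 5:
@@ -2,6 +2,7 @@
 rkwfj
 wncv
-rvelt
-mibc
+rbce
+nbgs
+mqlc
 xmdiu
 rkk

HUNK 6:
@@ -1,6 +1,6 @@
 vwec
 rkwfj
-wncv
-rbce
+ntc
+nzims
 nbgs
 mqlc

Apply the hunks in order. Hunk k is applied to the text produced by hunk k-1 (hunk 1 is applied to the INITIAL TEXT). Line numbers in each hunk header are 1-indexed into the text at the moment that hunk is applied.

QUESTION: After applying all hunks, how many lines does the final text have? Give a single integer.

Hunk 1: at line 2 remove [phaxy,tzgd,pcir] add [jxjwe,zkmdp,bxl] -> 8 lines: vwec rkwfj wncv jxjwe zkmdp bxl rkk aikac
Hunk 2: at line 4 remove [zkmdp,bxl] add [zhcpc,lcbd,weh] -> 9 lines: vwec rkwfj wncv jxjwe zhcpc lcbd weh rkk aikac
Hunk 3: at line 4 remove [zhcpc,lcbd,weh] add [vzmr,mibc,xmdiu] -> 9 lines: vwec rkwfj wncv jxjwe vzmr mibc xmdiu rkk aikac
Hunk 4: at line 2 remove [jxjwe,vzmr] add [rvelt] -> 8 lines: vwec rkwfj wncv rvelt mibc xmdiu rkk aikac
Hunk 5: at line 2 remove [rvelt,mibc] add [rbce,nbgs,mqlc] -> 9 lines: vwec rkwfj wncv rbce nbgs mqlc xmdiu rkk aikac
Hunk 6: at line 1 remove [wncv,rbce] add [ntc,nzims] -> 9 lines: vwec rkwfj ntc nzims nbgs mqlc xmdiu rkk aikac
Final line count: 9

Answer: 9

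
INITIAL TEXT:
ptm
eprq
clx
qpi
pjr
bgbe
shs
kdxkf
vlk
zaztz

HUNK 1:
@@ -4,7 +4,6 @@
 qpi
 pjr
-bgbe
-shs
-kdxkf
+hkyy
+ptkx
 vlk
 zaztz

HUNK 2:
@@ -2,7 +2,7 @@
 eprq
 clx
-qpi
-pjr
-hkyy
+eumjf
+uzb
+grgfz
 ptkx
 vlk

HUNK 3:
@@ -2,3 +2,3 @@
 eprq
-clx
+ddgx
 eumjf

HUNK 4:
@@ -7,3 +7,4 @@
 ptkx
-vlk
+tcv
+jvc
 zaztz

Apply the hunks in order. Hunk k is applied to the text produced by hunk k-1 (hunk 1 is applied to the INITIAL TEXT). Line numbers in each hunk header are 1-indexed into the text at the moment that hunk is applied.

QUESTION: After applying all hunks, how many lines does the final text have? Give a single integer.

Answer: 10

Derivation:
Hunk 1: at line 4 remove [bgbe,shs,kdxkf] add [hkyy,ptkx] -> 9 lines: ptm eprq clx qpi pjr hkyy ptkx vlk zaztz
Hunk 2: at line 2 remove [qpi,pjr,hkyy] add [eumjf,uzb,grgfz] -> 9 lines: ptm eprq clx eumjf uzb grgfz ptkx vlk zaztz
Hunk 3: at line 2 remove [clx] add [ddgx] -> 9 lines: ptm eprq ddgx eumjf uzb grgfz ptkx vlk zaztz
Hunk 4: at line 7 remove [vlk] add [tcv,jvc] -> 10 lines: ptm eprq ddgx eumjf uzb grgfz ptkx tcv jvc zaztz
Final line count: 10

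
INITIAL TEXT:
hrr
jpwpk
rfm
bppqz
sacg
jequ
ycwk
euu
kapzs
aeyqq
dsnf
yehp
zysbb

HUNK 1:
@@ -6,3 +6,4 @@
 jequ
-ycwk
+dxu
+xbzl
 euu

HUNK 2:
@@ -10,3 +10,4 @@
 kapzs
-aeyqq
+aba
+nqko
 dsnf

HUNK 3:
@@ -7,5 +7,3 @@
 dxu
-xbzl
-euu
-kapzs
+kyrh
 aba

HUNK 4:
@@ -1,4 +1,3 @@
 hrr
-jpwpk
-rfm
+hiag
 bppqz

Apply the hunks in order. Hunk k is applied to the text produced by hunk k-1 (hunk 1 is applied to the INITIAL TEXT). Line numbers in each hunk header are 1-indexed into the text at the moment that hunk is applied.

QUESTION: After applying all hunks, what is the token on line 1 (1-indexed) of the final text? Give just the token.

Hunk 1: at line 6 remove [ycwk] add [dxu,xbzl] -> 14 lines: hrr jpwpk rfm bppqz sacg jequ dxu xbzl euu kapzs aeyqq dsnf yehp zysbb
Hunk 2: at line 10 remove [aeyqq] add [aba,nqko] -> 15 lines: hrr jpwpk rfm bppqz sacg jequ dxu xbzl euu kapzs aba nqko dsnf yehp zysbb
Hunk 3: at line 7 remove [xbzl,euu,kapzs] add [kyrh] -> 13 lines: hrr jpwpk rfm bppqz sacg jequ dxu kyrh aba nqko dsnf yehp zysbb
Hunk 4: at line 1 remove [jpwpk,rfm] add [hiag] -> 12 lines: hrr hiag bppqz sacg jequ dxu kyrh aba nqko dsnf yehp zysbb
Final line 1: hrr

Answer: hrr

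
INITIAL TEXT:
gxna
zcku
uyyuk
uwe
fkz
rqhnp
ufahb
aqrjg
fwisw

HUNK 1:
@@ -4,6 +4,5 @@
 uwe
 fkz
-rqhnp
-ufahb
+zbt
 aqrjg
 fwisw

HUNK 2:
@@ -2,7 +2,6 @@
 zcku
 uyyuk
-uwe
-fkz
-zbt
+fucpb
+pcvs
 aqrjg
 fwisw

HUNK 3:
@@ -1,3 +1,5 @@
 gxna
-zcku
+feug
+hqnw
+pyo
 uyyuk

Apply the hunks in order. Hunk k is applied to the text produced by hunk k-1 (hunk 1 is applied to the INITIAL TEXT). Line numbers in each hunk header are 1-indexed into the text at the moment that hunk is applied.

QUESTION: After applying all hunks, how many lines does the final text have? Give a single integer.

Answer: 9

Derivation:
Hunk 1: at line 4 remove [rqhnp,ufahb] add [zbt] -> 8 lines: gxna zcku uyyuk uwe fkz zbt aqrjg fwisw
Hunk 2: at line 2 remove [uwe,fkz,zbt] add [fucpb,pcvs] -> 7 lines: gxna zcku uyyuk fucpb pcvs aqrjg fwisw
Hunk 3: at line 1 remove [zcku] add [feug,hqnw,pyo] -> 9 lines: gxna feug hqnw pyo uyyuk fucpb pcvs aqrjg fwisw
Final line count: 9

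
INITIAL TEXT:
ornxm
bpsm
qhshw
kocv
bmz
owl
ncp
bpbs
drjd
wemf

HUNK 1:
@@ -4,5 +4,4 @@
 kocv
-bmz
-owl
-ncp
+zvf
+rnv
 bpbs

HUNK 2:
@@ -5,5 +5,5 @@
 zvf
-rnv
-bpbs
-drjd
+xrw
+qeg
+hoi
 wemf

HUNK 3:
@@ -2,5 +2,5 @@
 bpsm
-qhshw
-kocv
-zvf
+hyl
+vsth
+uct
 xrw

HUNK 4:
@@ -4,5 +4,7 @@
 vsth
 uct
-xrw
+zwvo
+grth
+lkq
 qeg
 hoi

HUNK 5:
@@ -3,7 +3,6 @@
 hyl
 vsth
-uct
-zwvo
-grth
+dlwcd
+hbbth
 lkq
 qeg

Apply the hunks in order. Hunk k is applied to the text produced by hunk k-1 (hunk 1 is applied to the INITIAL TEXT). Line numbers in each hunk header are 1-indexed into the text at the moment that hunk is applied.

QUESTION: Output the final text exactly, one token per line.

Answer: ornxm
bpsm
hyl
vsth
dlwcd
hbbth
lkq
qeg
hoi
wemf

Derivation:
Hunk 1: at line 4 remove [bmz,owl,ncp] add [zvf,rnv] -> 9 lines: ornxm bpsm qhshw kocv zvf rnv bpbs drjd wemf
Hunk 2: at line 5 remove [rnv,bpbs,drjd] add [xrw,qeg,hoi] -> 9 lines: ornxm bpsm qhshw kocv zvf xrw qeg hoi wemf
Hunk 3: at line 2 remove [qhshw,kocv,zvf] add [hyl,vsth,uct] -> 9 lines: ornxm bpsm hyl vsth uct xrw qeg hoi wemf
Hunk 4: at line 4 remove [xrw] add [zwvo,grth,lkq] -> 11 lines: ornxm bpsm hyl vsth uct zwvo grth lkq qeg hoi wemf
Hunk 5: at line 3 remove [uct,zwvo,grth] add [dlwcd,hbbth] -> 10 lines: ornxm bpsm hyl vsth dlwcd hbbth lkq qeg hoi wemf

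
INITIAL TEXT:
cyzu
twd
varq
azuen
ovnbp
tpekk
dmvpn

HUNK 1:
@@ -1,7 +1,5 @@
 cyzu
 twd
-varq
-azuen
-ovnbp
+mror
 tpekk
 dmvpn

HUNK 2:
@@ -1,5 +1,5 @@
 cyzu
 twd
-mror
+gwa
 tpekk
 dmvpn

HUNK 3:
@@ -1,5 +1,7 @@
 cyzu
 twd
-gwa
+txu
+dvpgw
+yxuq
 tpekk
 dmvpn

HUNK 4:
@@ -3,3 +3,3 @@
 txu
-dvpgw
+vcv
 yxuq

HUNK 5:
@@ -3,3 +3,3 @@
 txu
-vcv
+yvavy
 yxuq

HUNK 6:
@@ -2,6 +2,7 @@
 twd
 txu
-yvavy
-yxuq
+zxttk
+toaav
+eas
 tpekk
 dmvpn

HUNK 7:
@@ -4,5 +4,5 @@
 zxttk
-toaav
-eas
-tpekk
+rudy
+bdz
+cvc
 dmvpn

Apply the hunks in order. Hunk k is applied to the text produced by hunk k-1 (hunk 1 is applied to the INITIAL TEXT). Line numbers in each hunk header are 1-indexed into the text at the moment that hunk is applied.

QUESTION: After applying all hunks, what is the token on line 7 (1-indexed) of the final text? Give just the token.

Answer: cvc

Derivation:
Hunk 1: at line 1 remove [varq,azuen,ovnbp] add [mror] -> 5 lines: cyzu twd mror tpekk dmvpn
Hunk 2: at line 1 remove [mror] add [gwa] -> 5 lines: cyzu twd gwa tpekk dmvpn
Hunk 3: at line 1 remove [gwa] add [txu,dvpgw,yxuq] -> 7 lines: cyzu twd txu dvpgw yxuq tpekk dmvpn
Hunk 4: at line 3 remove [dvpgw] add [vcv] -> 7 lines: cyzu twd txu vcv yxuq tpekk dmvpn
Hunk 5: at line 3 remove [vcv] add [yvavy] -> 7 lines: cyzu twd txu yvavy yxuq tpekk dmvpn
Hunk 6: at line 2 remove [yvavy,yxuq] add [zxttk,toaav,eas] -> 8 lines: cyzu twd txu zxttk toaav eas tpekk dmvpn
Hunk 7: at line 4 remove [toaav,eas,tpekk] add [rudy,bdz,cvc] -> 8 lines: cyzu twd txu zxttk rudy bdz cvc dmvpn
Final line 7: cvc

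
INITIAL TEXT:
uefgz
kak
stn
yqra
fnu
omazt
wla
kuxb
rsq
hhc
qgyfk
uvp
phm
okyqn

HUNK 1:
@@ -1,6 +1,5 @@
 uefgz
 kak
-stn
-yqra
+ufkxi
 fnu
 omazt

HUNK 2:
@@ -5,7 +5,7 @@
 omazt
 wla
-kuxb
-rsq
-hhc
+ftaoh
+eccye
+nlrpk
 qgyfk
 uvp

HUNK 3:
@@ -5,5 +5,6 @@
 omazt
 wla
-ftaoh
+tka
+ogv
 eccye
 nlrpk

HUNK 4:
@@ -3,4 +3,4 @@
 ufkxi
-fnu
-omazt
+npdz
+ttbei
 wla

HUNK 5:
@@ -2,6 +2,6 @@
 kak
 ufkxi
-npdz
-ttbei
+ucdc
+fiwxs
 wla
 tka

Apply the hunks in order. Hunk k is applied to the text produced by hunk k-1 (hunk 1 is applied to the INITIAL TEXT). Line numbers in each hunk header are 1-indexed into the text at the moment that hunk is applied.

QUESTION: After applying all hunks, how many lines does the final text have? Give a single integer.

Answer: 14

Derivation:
Hunk 1: at line 1 remove [stn,yqra] add [ufkxi] -> 13 lines: uefgz kak ufkxi fnu omazt wla kuxb rsq hhc qgyfk uvp phm okyqn
Hunk 2: at line 5 remove [kuxb,rsq,hhc] add [ftaoh,eccye,nlrpk] -> 13 lines: uefgz kak ufkxi fnu omazt wla ftaoh eccye nlrpk qgyfk uvp phm okyqn
Hunk 3: at line 5 remove [ftaoh] add [tka,ogv] -> 14 lines: uefgz kak ufkxi fnu omazt wla tka ogv eccye nlrpk qgyfk uvp phm okyqn
Hunk 4: at line 3 remove [fnu,omazt] add [npdz,ttbei] -> 14 lines: uefgz kak ufkxi npdz ttbei wla tka ogv eccye nlrpk qgyfk uvp phm okyqn
Hunk 5: at line 2 remove [npdz,ttbei] add [ucdc,fiwxs] -> 14 lines: uefgz kak ufkxi ucdc fiwxs wla tka ogv eccye nlrpk qgyfk uvp phm okyqn
Final line count: 14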